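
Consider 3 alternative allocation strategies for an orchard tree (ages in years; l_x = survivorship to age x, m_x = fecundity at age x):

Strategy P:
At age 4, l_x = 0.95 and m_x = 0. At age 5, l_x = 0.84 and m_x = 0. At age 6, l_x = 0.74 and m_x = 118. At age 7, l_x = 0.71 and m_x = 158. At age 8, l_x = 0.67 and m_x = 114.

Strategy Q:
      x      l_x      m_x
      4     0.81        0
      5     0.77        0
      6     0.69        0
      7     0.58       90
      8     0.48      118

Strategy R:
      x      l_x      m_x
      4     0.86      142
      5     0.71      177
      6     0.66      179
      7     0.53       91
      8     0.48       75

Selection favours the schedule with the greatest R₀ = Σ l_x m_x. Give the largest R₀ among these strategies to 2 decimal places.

450.16

Strategy P: R₀ = 0.95×0 + 0.84×0 + 0.74×118 + 0.71×158 + 0.67×114 = 275.8800
Strategy Q: R₀ = 0.81×0 + 0.77×0 + 0.69×0 + 0.58×90 + 0.48×118 = 108.8400
Strategy R: R₀ = 0.86×142 + 0.71×177 + 0.66×179 + 0.53×91 + 0.48×75 = 450.1600
Highest R₀: strategy R with 450.1600.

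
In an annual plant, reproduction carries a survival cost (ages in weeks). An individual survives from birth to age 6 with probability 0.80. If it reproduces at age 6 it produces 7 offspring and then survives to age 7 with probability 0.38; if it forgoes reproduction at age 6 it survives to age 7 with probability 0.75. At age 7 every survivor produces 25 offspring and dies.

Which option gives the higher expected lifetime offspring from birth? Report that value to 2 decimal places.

breed at age 6: R₀ = 0.80 × (7 + 0.38 × 25) = 0.80 × 16.5000 = 13.2000
delay to age 7: R₀ = 0.80 × (0.75 × 25) = 0.80 × 18.7500 = 15.0000
Higher: delay to age 7 (15.0000).

15.00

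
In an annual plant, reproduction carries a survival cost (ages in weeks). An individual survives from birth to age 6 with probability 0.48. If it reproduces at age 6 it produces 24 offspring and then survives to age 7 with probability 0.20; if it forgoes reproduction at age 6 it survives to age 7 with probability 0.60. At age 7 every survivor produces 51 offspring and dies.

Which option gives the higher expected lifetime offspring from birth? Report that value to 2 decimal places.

breed at age 6: R₀ = 0.48 × (24 + 0.20 × 51) = 0.48 × 34.2000 = 16.4160
delay to age 7: R₀ = 0.48 × (0.60 × 51) = 0.48 × 30.6000 = 14.6880
Higher: breed at age 6 (16.4160).

16.42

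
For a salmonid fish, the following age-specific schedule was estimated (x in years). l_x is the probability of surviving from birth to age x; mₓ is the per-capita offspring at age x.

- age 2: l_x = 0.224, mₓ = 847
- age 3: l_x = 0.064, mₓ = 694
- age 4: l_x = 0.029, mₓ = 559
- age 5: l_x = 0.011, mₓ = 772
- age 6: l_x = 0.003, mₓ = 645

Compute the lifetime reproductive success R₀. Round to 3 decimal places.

260.782

R₀ = Σ l_x mₓ:
  age 2: 0.224 × 847 = 189.7280
  age 3: 0.064 × 694 = 44.4160
  age 4: 0.029 × 559 = 16.2110
  age 5: 0.011 × 772 = 8.4920
  age 6: 0.003 × 645 = 1.9350
R₀ = 189.7280 + 44.4160 + 16.2110 + 8.4920 + 1.9350 = 260.7820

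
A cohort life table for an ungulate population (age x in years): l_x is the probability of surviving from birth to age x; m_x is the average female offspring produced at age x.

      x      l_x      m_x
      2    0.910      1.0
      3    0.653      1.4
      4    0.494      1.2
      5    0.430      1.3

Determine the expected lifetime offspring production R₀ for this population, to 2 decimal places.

2.98

R₀ = Σ l_x m_x:
  age 2: 0.910 × 1.0 = 0.9100
  age 3: 0.653 × 1.4 = 0.9142
  age 4: 0.494 × 1.2 = 0.5928
  age 5: 0.430 × 1.3 = 0.5590
R₀ = 0.9100 + 0.9142 + 0.5928 + 0.5590 = 2.9760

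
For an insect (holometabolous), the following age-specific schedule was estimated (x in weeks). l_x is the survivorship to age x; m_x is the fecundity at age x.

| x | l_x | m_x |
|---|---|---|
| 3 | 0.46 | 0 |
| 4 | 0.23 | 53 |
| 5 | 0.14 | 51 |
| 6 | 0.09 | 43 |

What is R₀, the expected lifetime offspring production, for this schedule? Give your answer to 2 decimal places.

R₀ = Σ l_x m_x:
  age 3: 0.46 × 0 = 0.0000
  age 4: 0.23 × 53 = 12.1900
  age 5: 0.14 × 51 = 7.1400
  age 6: 0.09 × 43 = 3.8700
R₀ = 0.0000 + 12.1900 + 7.1400 + 3.8700 = 23.2000

23.20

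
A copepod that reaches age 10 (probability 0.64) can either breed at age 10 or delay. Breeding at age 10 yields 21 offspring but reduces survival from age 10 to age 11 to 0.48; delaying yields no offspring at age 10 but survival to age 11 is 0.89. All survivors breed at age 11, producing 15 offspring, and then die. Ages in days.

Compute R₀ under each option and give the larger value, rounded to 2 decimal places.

breed at age 10: R₀ = 0.64 × (21 + 0.48 × 15) = 0.64 × 28.2000 = 18.0480
delay to age 11: R₀ = 0.64 × (0.89 × 15) = 0.64 × 13.3500 = 8.5440
Higher: breed at age 10 (18.0480).

18.05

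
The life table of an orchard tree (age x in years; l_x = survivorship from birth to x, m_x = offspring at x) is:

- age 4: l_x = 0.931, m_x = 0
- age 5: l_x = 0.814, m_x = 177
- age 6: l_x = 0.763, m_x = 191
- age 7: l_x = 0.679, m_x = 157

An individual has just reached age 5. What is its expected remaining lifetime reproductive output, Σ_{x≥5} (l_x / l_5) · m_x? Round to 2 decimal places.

487.00

l_5 = 0.814. Conditional survival from age 5 to x is l_x / l_5.
  x=5: (0.814/0.814) × 177 = 177.0000
  x=6: (0.763/0.814) × 191 = 179.0332
  x=7: (0.679/0.814) × 157 = 130.9619
Sum = 177.0000 + 179.0332 + 130.9619 = 486.9951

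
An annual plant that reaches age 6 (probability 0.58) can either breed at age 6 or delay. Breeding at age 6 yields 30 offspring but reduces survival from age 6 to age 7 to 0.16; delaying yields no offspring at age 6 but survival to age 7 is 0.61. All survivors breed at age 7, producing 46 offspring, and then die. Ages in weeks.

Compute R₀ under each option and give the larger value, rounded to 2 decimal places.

breed at age 6: R₀ = 0.58 × (30 + 0.16 × 46) = 0.58 × 37.3600 = 21.6688
delay to age 7: R₀ = 0.58 × (0.61 × 46) = 0.58 × 28.0600 = 16.2748
Higher: breed at age 6 (21.6688).

21.67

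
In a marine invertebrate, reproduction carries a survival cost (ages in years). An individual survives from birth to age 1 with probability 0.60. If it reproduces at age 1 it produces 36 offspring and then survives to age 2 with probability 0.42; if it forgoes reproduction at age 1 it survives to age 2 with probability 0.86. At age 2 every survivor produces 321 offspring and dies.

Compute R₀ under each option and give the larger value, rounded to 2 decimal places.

breed at age 1: R₀ = 0.60 × (36 + 0.42 × 321) = 0.60 × 170.8200 = 102.4920
delay to age 2: R₀ = 0.60 × (0.86 × 321) = 0.60 × 276.0600 = 165.6360
Higher: delay to age 2 (165.6360).

165.64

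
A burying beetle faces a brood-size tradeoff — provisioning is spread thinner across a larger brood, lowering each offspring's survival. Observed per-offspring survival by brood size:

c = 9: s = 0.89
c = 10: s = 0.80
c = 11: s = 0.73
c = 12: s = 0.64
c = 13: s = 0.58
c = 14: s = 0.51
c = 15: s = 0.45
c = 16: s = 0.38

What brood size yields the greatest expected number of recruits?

11

Expected recruits = c × s(c):
  c=9: 9 × 0.89 = 8.010
  c=10: 10 × 0.80 = 8.000
  c=11: 11 × 0.73 = 8.030
  c=12: 12 × 0.64 = 7.680
  c=13: 13 × 0.58 = 7.540
  c=14: 14 × 0.51 = 7.140
  c=15: 15 × 0.45 = 6.750
  c=16: 16 × 0.38 = 6.080
Maximum at c = 11 (8.030 recruits).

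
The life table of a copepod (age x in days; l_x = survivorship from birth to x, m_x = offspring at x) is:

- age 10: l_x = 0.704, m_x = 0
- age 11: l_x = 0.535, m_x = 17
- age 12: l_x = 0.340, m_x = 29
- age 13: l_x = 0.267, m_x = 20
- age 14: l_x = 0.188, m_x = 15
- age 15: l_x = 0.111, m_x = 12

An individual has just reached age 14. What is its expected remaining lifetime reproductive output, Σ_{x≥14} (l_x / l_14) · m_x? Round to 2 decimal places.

l_14 = 0.188. Conditional survival from age 14 to x is l_x / l_14.
  x=14: (0.188/0.188) × 15 = 15.0000
  x=15: (0.111/0.188) × 12 = 7.0851
Sum = 15.0000 + 7.0851 = 22.0851

22.09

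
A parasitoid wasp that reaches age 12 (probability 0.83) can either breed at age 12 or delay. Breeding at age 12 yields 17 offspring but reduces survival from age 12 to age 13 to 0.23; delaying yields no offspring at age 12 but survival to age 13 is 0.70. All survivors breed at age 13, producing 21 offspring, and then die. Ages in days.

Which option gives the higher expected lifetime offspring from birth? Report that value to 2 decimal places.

breed at age 12: R₀ = 0.83 × (17 + 0.23 × 21) = 0.83 × 21.8300 = 18.1189
delay to age 13: R₀ = 0.83 × (0.70 × 21) = 0.83 × 14.7000 = 12.2010
Higher: breed at age 12 (18.1189).

18.12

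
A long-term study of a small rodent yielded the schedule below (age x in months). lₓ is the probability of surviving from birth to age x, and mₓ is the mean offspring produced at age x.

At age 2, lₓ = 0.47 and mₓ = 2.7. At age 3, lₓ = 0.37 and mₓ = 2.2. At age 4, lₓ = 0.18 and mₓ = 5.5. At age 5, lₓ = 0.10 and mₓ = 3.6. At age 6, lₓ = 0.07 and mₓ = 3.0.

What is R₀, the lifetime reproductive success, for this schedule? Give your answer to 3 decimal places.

3.643

R₀ = Σ lₓ mₓ:
  age 2: 0.47 × 2.7 = 1.2690
  age 3: 0.37 × 2.2 = 0.8140
  age 4: 0.18 × 5.5 = 0.9900
  age 5: 0.10 × 3.6 = 0.3600
  age 6: 0.07 × 3.0 = 0.2100
R₀ = 1.2690 + 0.8140 + 0.9900 + 0.3600 + 0.2100 = 3.6430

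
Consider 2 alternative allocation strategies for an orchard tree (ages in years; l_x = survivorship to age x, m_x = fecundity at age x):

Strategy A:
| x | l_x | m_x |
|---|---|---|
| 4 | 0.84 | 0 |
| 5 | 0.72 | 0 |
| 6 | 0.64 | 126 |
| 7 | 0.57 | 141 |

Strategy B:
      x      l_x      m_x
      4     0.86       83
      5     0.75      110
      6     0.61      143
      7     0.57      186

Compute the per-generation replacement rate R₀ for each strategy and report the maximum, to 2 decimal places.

Strategy A: R₀ = 0.84×0 + 0.72×0 + 0.64×126 + 0.57×141 = 161.0100
Strategy B: R₀ = 0.86×83 + 0.75×110 + 0.61×143 + 0.57×186 = 347.1300
Highest R₀: strategy B with 347.1300.

347.13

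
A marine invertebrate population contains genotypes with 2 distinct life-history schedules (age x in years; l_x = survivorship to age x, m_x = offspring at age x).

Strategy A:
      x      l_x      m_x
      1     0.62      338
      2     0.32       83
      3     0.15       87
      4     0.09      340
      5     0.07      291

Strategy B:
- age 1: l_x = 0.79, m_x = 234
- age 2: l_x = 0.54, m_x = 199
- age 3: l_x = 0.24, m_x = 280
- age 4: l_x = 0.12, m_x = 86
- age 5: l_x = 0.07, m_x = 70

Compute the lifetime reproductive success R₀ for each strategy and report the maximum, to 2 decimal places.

374.74

Strategy A: R₀ = 0.62×338 + 0.32×83 + 0.15×87 + 0.09×340 + 0.07×291 = 300.1400
Strategy B: R₀ = 0.79×234 + 0.54×199 + 0.24×280 + 0.12×86 + 0.07×70 = 374.7400
Highest R₀: strategy B with 374.7400.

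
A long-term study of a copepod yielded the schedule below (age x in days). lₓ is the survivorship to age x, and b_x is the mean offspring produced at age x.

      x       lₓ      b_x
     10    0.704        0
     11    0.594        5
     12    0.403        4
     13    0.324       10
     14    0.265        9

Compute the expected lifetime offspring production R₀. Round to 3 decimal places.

10.207

R₀ = Σ lₓ b_x:
  age 10: 0.704 × 0 = 0.0000
  age 11: 0.594 × 5 = 2.9700
  age 12: 0.403 × 4 = 1.6120
  age 13: 0.324 × 10 = 3.2400
  age 14: 0.265 × 9 = 2.3850
R₀ = 0.0000 + 2.9700 + 1.6120 + 3.2400 + 2.3850 = 10.2070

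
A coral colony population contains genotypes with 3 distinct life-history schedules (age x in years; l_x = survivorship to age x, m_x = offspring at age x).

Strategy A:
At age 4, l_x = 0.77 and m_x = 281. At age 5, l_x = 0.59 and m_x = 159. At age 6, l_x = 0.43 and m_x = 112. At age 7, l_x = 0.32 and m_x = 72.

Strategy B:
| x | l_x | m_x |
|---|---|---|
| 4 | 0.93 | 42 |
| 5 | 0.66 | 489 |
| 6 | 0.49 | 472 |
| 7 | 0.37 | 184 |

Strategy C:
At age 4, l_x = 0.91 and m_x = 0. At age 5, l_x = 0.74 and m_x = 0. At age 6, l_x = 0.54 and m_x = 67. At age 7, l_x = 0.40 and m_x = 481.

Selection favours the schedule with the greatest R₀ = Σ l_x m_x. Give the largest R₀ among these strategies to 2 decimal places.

Strategy A: R₀ = 0.77×281 + 0.59×159 + 0.43×112 + 0.32×72 = 381.3800
Strategy B: R₀ = 0.93×42 + 0.66×489 + 0.49×472 + 0.37×184 = 661.1600
Strategy C: R₀ = 0.91×0 + 0.74×0 + 0.54×67 + 0.40×481 = 228.5800
Highest R₀: strategy B with 661.1600.

661.16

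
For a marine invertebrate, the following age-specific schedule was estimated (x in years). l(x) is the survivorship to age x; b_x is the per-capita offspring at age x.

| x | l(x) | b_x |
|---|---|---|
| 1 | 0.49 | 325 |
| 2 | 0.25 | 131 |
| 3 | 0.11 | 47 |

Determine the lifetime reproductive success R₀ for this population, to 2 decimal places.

197.17

R₀ = Σ l(x) b_x:
  age 1: 0.49 × 325 = 159.2500
  age 2: 0.25 × 131 = 32.7500
  age 3: 0.11 × 47 = 5.1700
R₀ = 159.2500 + 32.7500 + 5.1700 = 197.1700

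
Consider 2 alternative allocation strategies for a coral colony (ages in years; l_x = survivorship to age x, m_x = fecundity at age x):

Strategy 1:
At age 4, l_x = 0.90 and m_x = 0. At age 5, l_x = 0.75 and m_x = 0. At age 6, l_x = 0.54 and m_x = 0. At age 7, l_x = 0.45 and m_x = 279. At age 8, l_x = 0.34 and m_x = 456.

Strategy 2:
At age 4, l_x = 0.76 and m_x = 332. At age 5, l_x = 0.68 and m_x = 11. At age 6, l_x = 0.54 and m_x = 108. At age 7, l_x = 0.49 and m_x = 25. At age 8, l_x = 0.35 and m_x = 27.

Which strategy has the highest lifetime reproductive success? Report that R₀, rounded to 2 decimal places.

Strategy 1: R₀ = 0.90×0 + 0.75×0 + 0.54×0 + 0.45×279 + 0.34×456 = 280.5900
Strategy 2: R₀ = 0.76×332 + 0.68×11 + 0.54×108 + 0.49×25 + 0.35×27 = 339.8200
Highest R₀: strategy 2 with 339.8200.

339.82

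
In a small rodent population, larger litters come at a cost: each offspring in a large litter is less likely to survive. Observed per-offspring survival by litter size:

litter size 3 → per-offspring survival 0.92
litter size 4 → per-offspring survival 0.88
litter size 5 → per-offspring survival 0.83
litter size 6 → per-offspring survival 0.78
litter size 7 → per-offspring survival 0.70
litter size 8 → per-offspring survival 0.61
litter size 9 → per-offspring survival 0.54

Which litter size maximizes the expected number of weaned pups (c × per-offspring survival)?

7

Expected weaned pups = c × s(c):
  c=3: 3 × 0.92 = 2.760
  c=4: 4 × 0.88 = 3.520
  c=5: 5 × 0.83 = 4.150
  c=6: 6 × 0.78 = 4.680
  c=7: 7 × 0.70 = 4.900
  c=8: 8 × 0.61 = 4.880
  c=9: 9 × 0.54 = 4.860
Maximum at c = 7 (4.900 weaned pups).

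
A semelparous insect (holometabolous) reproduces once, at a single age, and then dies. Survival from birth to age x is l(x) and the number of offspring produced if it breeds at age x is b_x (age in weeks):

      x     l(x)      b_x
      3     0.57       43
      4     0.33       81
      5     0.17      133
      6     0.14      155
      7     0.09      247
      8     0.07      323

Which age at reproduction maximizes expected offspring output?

4

Expected offspring if breeding at age x = l(x) × b_x:
  age 3: 0.57 × 43 = 24.510
  age 4: 0.33 × 81 = 26.730
  age 5: 0.17 × 133 = 22.610
  age 6: 0.14 × 155 = 21.700
  age 7: 0.09 × 247 = 22.230
  age 8: 0.07 × 323 = 22.610
Maximum at age 4 (26.730).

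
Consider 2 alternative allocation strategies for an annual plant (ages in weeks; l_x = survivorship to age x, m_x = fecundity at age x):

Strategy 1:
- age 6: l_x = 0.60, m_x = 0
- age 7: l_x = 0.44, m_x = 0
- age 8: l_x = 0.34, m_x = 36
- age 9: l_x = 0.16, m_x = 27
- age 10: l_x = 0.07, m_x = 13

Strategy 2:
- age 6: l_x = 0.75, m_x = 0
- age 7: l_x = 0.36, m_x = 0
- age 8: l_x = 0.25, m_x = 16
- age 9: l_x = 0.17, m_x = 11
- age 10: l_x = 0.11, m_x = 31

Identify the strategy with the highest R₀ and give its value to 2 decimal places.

17.47

Strategy 1: R₀ = 0.60×0 + 0.44×0 + 0.34×36 + 0.16×27 + 0.07×13 = 17.4700
Strategy 2: R₀ = 0.75×0 + 0.36×0 + 0.25×16 + 0.17×11 + 0.11×31 = 9.2800
Highest R₀: strategy 1 with 17.4700.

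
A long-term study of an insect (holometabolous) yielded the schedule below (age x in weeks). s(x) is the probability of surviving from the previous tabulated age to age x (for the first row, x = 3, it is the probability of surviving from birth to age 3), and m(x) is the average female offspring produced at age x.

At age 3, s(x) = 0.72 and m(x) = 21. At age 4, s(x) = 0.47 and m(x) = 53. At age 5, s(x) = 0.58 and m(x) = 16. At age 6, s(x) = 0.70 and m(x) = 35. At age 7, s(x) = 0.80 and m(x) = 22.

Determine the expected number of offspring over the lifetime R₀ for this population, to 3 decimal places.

43.422

Survivorship from birth: l_x = s_3·s_4·…·s_x.
  l_3 = 0.72000
  l_4 = 0.33840
  l_5 = 0.19627
  l_6 = 0.13739
  l_7 = 0.10991
R₀ = Σ l_x m(x):
  age 3: 0.72000 × 21 = 15.1200
  age 4: 0.33840 × 53 = 17.9352
  age 5: 0.19627 × 16 = 3.1403
  age 6: 0.13739 × 35 = 4.8087
  age 7: 0.10991 × 22 = 2.4180
R₀ = 15.1200 + 17.9352 + 3.1403 + 4.8087 + 2.4180 = 43.4222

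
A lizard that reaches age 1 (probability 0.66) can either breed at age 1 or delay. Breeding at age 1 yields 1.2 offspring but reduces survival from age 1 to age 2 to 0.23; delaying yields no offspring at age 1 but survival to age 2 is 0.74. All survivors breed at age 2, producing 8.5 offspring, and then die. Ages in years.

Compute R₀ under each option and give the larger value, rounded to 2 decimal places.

breed at age 1: R₀ = 0.66 × (1.2 + 0.23 × 8.5) = 0.66 × 3.1550 = 2.0823
delay to age 2: R₀ = 0.66 × (0.74 × 8.5) = 0.66 × 6.2900 = 4.1514
Higher: delay to age 2 (4.1514).

4.15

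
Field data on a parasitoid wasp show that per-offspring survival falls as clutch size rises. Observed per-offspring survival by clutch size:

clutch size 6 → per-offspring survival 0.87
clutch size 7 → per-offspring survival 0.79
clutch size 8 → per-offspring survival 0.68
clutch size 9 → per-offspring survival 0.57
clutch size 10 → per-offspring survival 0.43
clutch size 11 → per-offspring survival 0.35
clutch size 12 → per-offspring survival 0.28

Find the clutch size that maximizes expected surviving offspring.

Expected surviving offspring = c × s(c):
  c=6: 6 × 0.87 = 5.220
  c=7: 7 × 0.79 = 5.530
  c=8: 8 × 0.68 = 5.440
  c=9: 9 × 0.57 = 5.130
  c=10: 10 × 0.43 = 4.300
  c=11: 11 × 0.35 = 3.850
  c=12: 12 × 0.28 = 3.360
Maximum at c = 7 (5.530 surviving offspring).

7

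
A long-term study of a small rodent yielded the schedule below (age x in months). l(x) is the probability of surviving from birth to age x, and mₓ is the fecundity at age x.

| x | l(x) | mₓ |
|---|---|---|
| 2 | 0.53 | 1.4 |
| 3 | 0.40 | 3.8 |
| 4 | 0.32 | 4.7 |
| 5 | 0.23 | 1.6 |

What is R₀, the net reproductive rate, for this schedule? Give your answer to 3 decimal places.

R₀ = Σ l(x) mₓ:
  age 2: 0.53 × 1.4 = 0.7420
  age 3: 0.40 × 3.8 = 1.5200
  age 4: 0.32 × 4.7 = 1.5040
  age 5: 0.23 × 1.6 = 0.3680
R₀ = 0.7420 + 1.5200 + 1.5040 + 0.3680 = 4.1340

4.134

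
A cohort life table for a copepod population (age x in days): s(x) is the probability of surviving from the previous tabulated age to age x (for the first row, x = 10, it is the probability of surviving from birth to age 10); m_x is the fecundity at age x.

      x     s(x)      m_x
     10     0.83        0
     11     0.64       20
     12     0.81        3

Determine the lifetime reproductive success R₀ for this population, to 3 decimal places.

Survivorship from birth: l_x = s_10·s_11·…·s_x.
  l_10 = 0.83000
  l_11 = 0.53120
  l_12 = 0.43027
R₀ = Σ l_x m_x:
  age 10: 0.83000 × 0 = 0.0000
  age 11: 0.53120 × 20 = 10.6240
  age 12: 0.43027 × 3 = 1.2908
R₀ = 0.0000 + 10.6240 + 1.2908 = 11.9148

11.915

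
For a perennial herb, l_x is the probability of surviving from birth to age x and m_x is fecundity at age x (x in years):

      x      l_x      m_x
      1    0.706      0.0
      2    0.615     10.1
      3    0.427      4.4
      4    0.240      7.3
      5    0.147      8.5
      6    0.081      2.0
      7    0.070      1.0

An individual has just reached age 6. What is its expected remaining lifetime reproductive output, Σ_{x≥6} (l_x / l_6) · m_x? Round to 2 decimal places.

2.86

l_6 = 0.081. Conditional survival from age 6 to x is l_x / l_6.
  x=6: (0.081/0.081) × 2.0 = 2.0000
  x=7: (0.070/0.081) × 1.0 = 0.8642
Sum = 2.0000 + 0.8642 = 2.8642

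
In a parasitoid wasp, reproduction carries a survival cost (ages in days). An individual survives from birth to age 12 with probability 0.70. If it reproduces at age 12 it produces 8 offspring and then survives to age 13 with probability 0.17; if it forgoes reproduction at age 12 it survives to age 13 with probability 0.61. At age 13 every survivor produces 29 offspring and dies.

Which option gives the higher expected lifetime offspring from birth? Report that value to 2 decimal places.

12.38

breed at age 12: R₀ = 0.70 × (8 + 0.17 × 29) = 0.70 × 12.9300 = 9.0510
delay to age 13: R₀ = 0.70 × (0.61 × 29) = 0.70 × 17.6900 = 12.3830
Higher: delay to age 13 (12.3830).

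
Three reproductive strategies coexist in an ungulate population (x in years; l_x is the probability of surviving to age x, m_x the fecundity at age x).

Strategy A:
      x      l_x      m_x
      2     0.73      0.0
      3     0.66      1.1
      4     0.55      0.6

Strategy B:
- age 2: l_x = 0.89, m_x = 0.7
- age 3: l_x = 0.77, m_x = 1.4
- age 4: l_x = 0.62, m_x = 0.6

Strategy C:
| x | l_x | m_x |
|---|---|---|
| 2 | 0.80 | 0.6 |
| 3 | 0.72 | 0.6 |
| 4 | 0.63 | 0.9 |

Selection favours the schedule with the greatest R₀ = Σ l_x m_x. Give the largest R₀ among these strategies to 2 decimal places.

2.07

Strategy A: R₀ = 0.73×0.0 + 0.66×1.1 + 0.55×0.6 = 1.0560
Strategy B: R₀ = 0.89×0.7 + 0.77×1.4 + 0.62×0.6 = 2.0730
Strategy C: R₀ = 0.80×0.6 + 0.72×0.6 + 0.63×0.9 = 1.4790
Highest R₀: strategy B with 2.0730.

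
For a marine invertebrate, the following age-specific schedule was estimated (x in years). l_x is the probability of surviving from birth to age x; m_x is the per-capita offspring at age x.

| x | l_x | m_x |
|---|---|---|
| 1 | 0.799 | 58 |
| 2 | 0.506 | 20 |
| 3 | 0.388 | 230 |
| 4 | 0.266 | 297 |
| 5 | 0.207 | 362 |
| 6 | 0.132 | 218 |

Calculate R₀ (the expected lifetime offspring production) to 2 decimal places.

328.41

R₀ = Σ l_x m_x:
  age 1: 0.799 × 58 = 46.3420
  age 2: 0.506 × 20 = 10.1200
  age 3: 0.388 × 230 = 89.2400
  age 4: 0.266 × 297 = 79.0020
  age 5: 0.207 × 362 = 74.9340
  age 6: 0.132 × 218 = 28.7760
R₀ = 46.3420 + 10.1200 + 89.2400 + 79.0020 + 74.9340 + 28.7760 = 328.4140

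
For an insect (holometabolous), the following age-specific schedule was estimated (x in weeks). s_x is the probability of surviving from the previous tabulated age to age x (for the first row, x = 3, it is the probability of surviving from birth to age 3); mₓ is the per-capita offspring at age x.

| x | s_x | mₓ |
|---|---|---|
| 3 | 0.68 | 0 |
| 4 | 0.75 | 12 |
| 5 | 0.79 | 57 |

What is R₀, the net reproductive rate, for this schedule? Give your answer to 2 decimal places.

Survivorship from birth: l_x = s_3·s_4·…·s_x.
  l_3 = 0.68000
  l_4 = 0.51000
  l_5 = 0.40290
R₀ = Σ l_x mₓ:
  age 3: 0.68000 × 0 = 0.0000
  age 4: 0.51000 × 12 = 6.1200
  age 5: 0.40290 × 57 = 22.9653
R₀ = 0.0000 + 6.1200 + 22.9653 = 29.0853

29.09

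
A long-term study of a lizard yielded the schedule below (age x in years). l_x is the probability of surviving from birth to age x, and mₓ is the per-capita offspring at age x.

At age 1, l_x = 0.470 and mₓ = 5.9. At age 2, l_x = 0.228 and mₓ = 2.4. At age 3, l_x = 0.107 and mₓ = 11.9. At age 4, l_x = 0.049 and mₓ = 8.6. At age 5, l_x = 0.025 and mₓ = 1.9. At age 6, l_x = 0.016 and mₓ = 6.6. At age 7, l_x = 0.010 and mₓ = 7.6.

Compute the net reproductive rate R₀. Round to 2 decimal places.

R₀ = Σ l_x mₓ:
  age 1: 0.470 × 5.9 = 2.7730
  age 2: 0.228 × 2.4 = 0.5472
  age 3: 0.107 × 11.9 = 1.2733
  age 4: 0.049 × 8.6 = 0.4214
  age 5: 0.025 × 1.9 = 0.0475
  age 6: 0.016 × 6.6 = 0.1056
  age 7: 0.010 × 7.6 = 0.0760
R₀ = 2.7730 + 0.5472 + 1.2733 + 0.4214 + 0.0475 + 0.1056 + 0.0760 = 5.2440

5.24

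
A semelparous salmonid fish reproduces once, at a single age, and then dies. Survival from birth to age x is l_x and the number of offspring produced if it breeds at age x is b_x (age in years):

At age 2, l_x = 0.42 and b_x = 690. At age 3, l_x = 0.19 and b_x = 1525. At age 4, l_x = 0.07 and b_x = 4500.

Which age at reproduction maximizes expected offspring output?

Expected offspring if breeding at age x = l_x × b_x:
  age 2: 0.42 × 690 = 289.800
  age 3: 0.19 × 1525 = 289.750
  age 4: 0.07 × 4500 = 315.000
Maximum at age 4 (315.000).

4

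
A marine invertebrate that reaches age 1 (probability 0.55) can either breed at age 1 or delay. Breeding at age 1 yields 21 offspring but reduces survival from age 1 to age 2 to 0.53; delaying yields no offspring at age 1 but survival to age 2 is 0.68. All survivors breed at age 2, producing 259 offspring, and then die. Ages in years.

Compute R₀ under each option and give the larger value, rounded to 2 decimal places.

96.87

breed at age 1: R₀ = 0.55 × (21 + 0.53 × 259) = 0.55 × 158.2700 = 87.0485
delay to age 2: R₀ = 0.55 × (0.68 × 259) = 0.55 × 176.1200 = 96.8660
Higher: delay to age 2 (96.8660).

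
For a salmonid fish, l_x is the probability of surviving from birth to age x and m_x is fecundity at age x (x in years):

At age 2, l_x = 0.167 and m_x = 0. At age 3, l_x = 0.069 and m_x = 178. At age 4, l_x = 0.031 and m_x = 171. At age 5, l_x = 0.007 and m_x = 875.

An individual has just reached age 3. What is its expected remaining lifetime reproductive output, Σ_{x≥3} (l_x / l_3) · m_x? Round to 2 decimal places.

343.59

l_3 = 0.069. Conditional survival from age 3 to x is l_x / l_3.
  x=3: (0.069/0.069) × 178 = 178.0000
  x=4: (0.031/0.069) × 171 = 76.8261
  x=5: (0.007/0.069) × 875 = 88.7681
Sum = 178.0000 + 76.8261 + 88.7681 = 343.5942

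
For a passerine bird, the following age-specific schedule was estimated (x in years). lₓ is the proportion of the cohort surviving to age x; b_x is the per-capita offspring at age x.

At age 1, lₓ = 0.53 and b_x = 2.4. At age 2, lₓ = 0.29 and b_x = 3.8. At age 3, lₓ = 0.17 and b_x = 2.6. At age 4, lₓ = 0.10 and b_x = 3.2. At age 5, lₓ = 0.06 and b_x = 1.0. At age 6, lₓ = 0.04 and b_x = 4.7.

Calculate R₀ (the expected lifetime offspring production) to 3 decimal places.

3.384

R₀ = Σ lₓ b_x:
  age 1: 0.53 × 2.4 = 1.2720
  age 2: 0.29 × 3.8 = 1.1020
  age 3: 0.17 × 2.6 = 0.4420
  age 4: 0.10 × 3.2 = 0.3200
  age 5: 0.06 × 1.0 = 0.0600
  age 6: 0.04 × 4.7 = 0.1880
R₀ = 1.2720 + 1.1020 + 0.4420 + 0.3200 + 0.0600 + 0.1880 = 3.3840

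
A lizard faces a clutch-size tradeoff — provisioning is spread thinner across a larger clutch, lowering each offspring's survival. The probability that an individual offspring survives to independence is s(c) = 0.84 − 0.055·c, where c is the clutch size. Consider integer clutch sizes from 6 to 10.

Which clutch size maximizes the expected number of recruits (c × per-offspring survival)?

8

Expected recruits = c × s(c):
  c=6: 6 × 0.510 = 3.060
  c=7: 7 × 0.455 = 3.185
  c=8: 8 × 0.400 = 3.200
  c=9: 9 × 0.345 = 3.105
  c=10: 10 × 0.290 = 2.900
Maximum at c = 8 (3.200 recruits).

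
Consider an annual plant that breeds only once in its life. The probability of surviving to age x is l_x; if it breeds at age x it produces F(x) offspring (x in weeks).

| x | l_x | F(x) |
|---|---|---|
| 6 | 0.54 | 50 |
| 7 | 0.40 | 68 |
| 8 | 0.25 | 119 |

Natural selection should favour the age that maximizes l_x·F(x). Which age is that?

Expected offspring if breeding at age x = l_x × F(x):
  age 6: 0.54 × 50 = 27.000
  age 7: 0.40 × 68 = 27.200
  age 8: 0.25 × 119 = 29.750
Maximum at age 8 (29.750).

8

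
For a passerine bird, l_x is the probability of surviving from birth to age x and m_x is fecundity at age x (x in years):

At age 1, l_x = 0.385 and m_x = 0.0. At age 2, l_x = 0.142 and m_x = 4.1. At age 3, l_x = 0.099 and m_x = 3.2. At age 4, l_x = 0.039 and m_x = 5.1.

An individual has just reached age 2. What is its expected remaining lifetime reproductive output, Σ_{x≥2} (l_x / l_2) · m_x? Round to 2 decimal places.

7.73

l_2 = 0.142. Conditional survival from age 2 to x is l_x / l_2.
  x=2: (0.142/0.142) × 4.1 = 4.1000
  x=3: (0.099/0.142) × 3.2 = 2.2310
  x=4: (0.039/0.142) × 5.1 = 1.4007
Sum = 4.1000 + 2.2310 + 1.4007 = 7.7317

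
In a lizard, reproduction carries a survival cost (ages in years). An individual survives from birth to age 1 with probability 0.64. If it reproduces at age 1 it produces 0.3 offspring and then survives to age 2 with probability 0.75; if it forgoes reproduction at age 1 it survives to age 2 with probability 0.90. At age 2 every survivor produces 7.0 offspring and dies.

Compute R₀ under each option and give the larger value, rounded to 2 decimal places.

breed at age 1: R₀ = 0.64 × (0.3 + 0.75 × 7.0) = 0.64 × 5.5500 = 3.5520
delay to age 2: R₀ = 0.64 × (0.90 × 7.0) = 0.64 × 6.3000 = 4.0320
Higher: delay to age 2 (4.0320).

4.03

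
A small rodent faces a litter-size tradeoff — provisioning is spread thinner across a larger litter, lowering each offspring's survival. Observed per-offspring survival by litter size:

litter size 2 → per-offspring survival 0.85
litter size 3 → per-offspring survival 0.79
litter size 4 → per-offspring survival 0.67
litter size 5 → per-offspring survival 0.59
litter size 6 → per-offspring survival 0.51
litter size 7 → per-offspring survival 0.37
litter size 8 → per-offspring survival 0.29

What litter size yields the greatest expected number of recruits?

6

Expected recruits = c × s(c):
  c=2: 2 × 0.85 = 1.700
  c=3: 3 × 0.79 = 2.370
  c=4: 4 × 0.67 = 2.680
  c=5: 5 × 0.59 = 2.950
  c=6: 6 × 0.51 = 3.060
  c=7: 7 × 0.37 = 2.590
  c=8: 8 × 0.29 = 2.320
Maximum at c = 6 (3.060 recruits).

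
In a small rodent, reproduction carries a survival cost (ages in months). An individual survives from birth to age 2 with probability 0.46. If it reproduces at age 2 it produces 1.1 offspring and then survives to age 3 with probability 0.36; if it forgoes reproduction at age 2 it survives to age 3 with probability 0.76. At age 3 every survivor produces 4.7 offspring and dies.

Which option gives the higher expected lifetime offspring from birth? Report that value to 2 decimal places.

1.64

breed at age 2: R₀ = 0.46 × (1.1 + 0.36 × 4.7) = 0.46 × 2.7920 = 1.2843
delay to age 3: R₀ = 0.46 × (0.76 × 4.7) = 0.46 × 3.5720 = 1.6431
Higher: delay to age 3 (1.6431).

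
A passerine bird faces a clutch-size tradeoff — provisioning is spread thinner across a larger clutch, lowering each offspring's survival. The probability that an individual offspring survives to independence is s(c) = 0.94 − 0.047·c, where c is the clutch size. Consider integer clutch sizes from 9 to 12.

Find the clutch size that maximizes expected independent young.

Expected independent young = c × s(c):
  c=9: 9 × 0.517 = 4.653
  c=10: 10 × 0.470 = 4.700
  c=11: 11 × 0.423 = 4.653
  c=12: 12 × 0.376 = 4.512
Maximum at c = 10 (4.700 independent young).

10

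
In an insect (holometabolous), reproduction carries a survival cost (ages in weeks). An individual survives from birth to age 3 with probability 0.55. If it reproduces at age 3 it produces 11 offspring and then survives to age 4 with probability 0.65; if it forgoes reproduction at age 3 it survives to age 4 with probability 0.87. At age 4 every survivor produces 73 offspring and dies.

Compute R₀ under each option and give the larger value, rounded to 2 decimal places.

breed at age 3: R₀ = 0.55 × (11 + 0.65 × 73) = 0.55 × 58.4500 = 32.1475
delay to age 4: R₀ = 0.55 × (0.87 × 73) = 0.55 × 63.5100 = 34.9305
Higher: delay to age 4 (34.9305).

34.93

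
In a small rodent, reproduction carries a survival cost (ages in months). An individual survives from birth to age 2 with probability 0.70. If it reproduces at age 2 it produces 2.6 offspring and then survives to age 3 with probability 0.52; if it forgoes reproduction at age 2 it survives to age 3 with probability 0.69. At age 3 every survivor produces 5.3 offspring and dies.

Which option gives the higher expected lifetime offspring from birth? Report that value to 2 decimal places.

breed at age 2: R₀ = 0.70 × (2.6 + 0.52 × 5.3) = 0.70 × 5.3560 = 3.7492
delay to age 3: R₀ = 0.70 × (0.69 × 5.3) = 0.70 × 3.6570 = 2.5599
Higher: breed at age 2 (3.7492).

3.75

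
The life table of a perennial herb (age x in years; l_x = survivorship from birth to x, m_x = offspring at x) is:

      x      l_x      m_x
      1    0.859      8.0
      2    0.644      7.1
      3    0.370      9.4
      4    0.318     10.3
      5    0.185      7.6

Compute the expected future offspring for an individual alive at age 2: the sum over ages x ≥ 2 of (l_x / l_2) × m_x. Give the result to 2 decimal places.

l_2 = 0.644. Conditional survival from age 2 to x is l_x / l_2.
  x=2: (0.644/0.644) × 7.1 = 7.1000
  x=3: (0.370/0.644) × 9.4 = 5.4006
  x=4: (0.318/0.644) × 10.3 = 5.0860
  x=5: (0.185/0.644) × 7.6 = 2.1832
Sum = 7.1000 + 5.4006 + 5.0860 + 2.1832 = 19.7699

19.77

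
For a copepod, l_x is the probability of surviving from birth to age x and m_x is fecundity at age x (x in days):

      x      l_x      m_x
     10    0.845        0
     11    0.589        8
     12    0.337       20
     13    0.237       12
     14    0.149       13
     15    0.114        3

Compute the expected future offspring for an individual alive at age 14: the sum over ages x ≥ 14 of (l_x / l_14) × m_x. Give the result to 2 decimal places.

15.30

l_14 = 0.149. Conditional survival from age 14 to x is l_x / l_14.
  x=14: (0.149/0.149) × 13 = 13.0000
  x=15: (0.114/0.149) × 3 = 2.2953
Sum = 13.0000 + 2.2953 = 15.2953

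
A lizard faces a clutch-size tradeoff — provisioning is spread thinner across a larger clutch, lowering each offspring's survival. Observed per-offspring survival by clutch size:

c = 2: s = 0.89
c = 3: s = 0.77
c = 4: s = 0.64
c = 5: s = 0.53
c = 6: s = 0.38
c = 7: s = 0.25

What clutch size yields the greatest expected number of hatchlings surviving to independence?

5

Expected hatchlings surviving to independence = c × s(c):
  c=2: 2 × 0.89 = 1.780
  c=3: 3 × 0.77 = 2.310
  c=4: 4 × 0.64 = 2.560
  c=5: 5 × 0.53 = 2.650
  c=6: 6 × 0.38 = 2.280
  c=7: 7 × 0.25 = 1.750
Maximum at c = 5 (2.650 hatchlings surviving to independence).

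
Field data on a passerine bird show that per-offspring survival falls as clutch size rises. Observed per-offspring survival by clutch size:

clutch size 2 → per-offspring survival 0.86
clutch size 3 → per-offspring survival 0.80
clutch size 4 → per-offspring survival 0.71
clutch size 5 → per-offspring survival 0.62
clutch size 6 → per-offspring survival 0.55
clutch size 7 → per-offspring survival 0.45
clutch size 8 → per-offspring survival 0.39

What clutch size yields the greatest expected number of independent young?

Expected independent young = c × s(c):
  c=2: 2 × 0.86 = 1.720
  c=3: 3 × 0.80 = 2.400
  c=4: 4 × 0.71 = 2.840
  c=5: 5 × 0.62 = 3.100
  c=6: 6 × 0.55 = 3.300
  c=7: 7 × 0.45 = 3.150
  c=8: 8 × 0.39 = 3.120
Maximum at c = 6 (3.300 independent young).

6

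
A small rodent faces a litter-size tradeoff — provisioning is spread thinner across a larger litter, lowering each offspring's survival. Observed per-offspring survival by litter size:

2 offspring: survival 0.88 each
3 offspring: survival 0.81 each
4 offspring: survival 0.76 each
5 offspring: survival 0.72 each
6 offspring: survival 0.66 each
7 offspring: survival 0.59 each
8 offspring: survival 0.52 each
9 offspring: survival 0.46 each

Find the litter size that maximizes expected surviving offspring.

Expected surviving offspring = c × s(c):
  c=2: 2 × 0.88 = 1.760
  c=3: 3 × 0.81 = 2.430
  c=4: 4 × 0.76 = 3.040
  c=5: 5 × 0.72 = 3.600
  c=6: 6 × 0.66 = 3.960
  c=7: 7 × 0.59 = 4.130
  c=8: 8 × 0.52 = 4.160
  c=9: 9 × 0.46 = 4.140
Maximum at c = 8 (4.160 surviving offspring).

8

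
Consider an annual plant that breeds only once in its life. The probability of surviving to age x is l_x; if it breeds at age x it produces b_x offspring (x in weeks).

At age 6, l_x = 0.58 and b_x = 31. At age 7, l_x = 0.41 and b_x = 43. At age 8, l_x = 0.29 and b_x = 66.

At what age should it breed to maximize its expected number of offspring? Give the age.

Expected offspring if breeding at age x = l_x × b_x:
  age 6: 0.58 × 31 = 17.980
  age 7: 0.41 × 43 = 17.630
  age 8: 0.29 × 66 = 19.140
Maximum at age 8 (19.140).

8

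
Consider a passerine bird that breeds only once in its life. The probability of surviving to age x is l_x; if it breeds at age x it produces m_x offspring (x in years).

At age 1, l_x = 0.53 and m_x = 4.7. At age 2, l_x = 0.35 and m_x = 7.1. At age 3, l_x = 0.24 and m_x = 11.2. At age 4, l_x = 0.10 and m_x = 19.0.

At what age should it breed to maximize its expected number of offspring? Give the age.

3

Expected offspring if breeding at age x = l_x × m_x:
  age 1: 0.53 × 4.7 = 2.491
  age 2: 0.35 × 7.1 = 2.485
  age 3: 0.24 × 11.2 = 2.688
  age 4: 0.10 × 19.0 = 1.900
Maximum at age 3 (2.688).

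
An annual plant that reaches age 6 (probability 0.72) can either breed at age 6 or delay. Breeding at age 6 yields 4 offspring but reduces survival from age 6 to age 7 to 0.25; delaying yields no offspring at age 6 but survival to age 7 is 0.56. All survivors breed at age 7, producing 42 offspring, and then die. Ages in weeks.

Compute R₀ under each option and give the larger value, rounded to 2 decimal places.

16.93

breed at age 6: R₀ = 0.72 × (4 + 0.25 × 42) = 0.72 × 14.5000 = 10.4400
delay to age 7: R₀ = 0.72 × (0.56 × 42) = 0.72 × 23.5200 = 16.9344
Higher: delay to age 7 (16.9344).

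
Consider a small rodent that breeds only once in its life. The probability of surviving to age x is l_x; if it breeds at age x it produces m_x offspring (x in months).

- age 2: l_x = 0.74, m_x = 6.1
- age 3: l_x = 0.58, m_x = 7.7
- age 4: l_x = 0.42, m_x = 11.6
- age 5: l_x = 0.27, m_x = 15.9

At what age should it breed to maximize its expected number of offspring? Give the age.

4

Expected offspring if breeding at age x = l_x × m_x:
  age 2: 0.74 × 6.1 = 4.514
  age 3: 0.58 × 7.7 = 4.466
  age 4: 0.42 × 11.6 = 4.872
  age 5: 0.27 × 15.9 = 4.293
Maximum at age 4 (4.872).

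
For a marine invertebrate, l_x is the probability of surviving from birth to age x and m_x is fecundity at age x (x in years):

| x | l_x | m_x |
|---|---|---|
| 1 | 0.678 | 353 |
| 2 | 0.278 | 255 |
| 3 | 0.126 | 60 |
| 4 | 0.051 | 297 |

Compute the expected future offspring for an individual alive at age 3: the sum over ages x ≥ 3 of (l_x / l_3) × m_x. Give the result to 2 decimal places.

180.21

l_3 = 0.126. Conditional survival from age 3 to x is l_x / l_3.
  x=3: (0.126/0.126) × 60 = 60.0000
  x=4: (0.051/0.126) × 297 = 120.2143
Sum = 60.0000 + 120.2143 = 180.2143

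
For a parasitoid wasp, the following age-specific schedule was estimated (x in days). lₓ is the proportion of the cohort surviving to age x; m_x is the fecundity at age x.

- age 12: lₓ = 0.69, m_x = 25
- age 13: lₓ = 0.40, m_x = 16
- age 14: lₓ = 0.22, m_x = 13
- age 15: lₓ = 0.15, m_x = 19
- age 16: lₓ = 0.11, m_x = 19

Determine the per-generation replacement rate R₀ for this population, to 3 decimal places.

R₀ = Σ lₓ m_x:
  age 12: 0.69 × 25 = 17.2500
  age 13: 0.40 × 16 = 6.4000
  age 14: 0.22 × 13 = 2.8600
  age 15: 0.15 × 19 = 2.8500
  age 16: 0.11 × 19 = 2.0900
R₀ = 17.2500 + 6.4000 + 2.8600 + 2.8500 + 2.0900 = 31.4500

31.450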